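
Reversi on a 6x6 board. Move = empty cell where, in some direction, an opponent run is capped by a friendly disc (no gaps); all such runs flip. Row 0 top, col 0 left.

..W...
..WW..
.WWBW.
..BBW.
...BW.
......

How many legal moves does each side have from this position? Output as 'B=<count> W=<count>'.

Answer: B=10 W=5

Derivation:
-- B to move --
(0,1): flips 1 -> legal
(0,3): flips 1 -> legal
(0,4): no bracket -> illegal
(1,0): flips 1 -> legal
(1,1): flips 1 -> legal
(1,4): no bracket -> illegal
(1,5): flips 1 -> legal
(2,0): flips 2 -> legal
(2,5): flips 2 -> legal
(3,0): no bracket -> illegal
(3,1): no bracket -> illegal
(3,5): flips 1 -> legal
(4,5): flips 2 -> legal
(5,3): no bracket -> illegal
(5,4): no bracket -> illegal
(5,5): flips 1 -> legal
B mobility = 10
-- W to move --
(1,4): no bracket -> illegal
(3,1): flips 2 -> legal
(4,1): no bracket -> illegal
(4,2): flips 3 -> legal
(5,2): flips 1 -> legal
(5,3): flips 3 -> legal
(5,4): flips 2 -> legal
W mobility = 5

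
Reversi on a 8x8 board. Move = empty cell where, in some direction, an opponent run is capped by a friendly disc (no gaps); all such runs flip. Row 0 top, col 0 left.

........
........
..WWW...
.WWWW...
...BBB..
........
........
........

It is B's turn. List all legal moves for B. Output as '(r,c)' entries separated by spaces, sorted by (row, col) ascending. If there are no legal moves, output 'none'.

Answer: (1,1) (1,2) (1,3) (1,4) (2,1) (2,5)

Derivation:
(1,1): flips 2 -> legal
(1,2): flips 2 -> legal
(1,3): flips 2 -> legal
(1,4): flips 2 -> legal
(1,5): no bracket -> illegal
(2,0): no bracket -> illegal
(2,1): flips 1 -> legal
(2,5): flips 1 -> legal
(3,0): no bracket -> illegal
(3,5): no bracket -> illegal
(4,0): no bracket -> illegal
(4,1): no bracket -> illegal
(4,2): no bracket -> illegal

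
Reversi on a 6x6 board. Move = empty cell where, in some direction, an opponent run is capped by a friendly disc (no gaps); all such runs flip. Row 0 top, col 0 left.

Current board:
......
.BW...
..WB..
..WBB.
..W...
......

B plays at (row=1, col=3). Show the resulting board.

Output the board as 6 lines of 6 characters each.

Answer: ......
.BBB..
..WB..
..WBB.
..W...
......

Derivation:
Place B at (1,3); scan 8 dirs for brackets.
Dir NW: first cell '.' (not opp) -> no flip
Dir N: first cell '.' (not opp) -> no flip
Dir NE: first cell '.' (not opp) -> no flip
Dir W: opp run (1,2) capped by B -> flip
Dir E: first cell '.' (not opp) -> no flip
Dir SW: opp run (2,2), next='.' -> no flip
Dir S: first cell 'B' (not opp) -> no flip
Dir SE: first cell '.' (not opp) -> no flip
All flips: (1,2)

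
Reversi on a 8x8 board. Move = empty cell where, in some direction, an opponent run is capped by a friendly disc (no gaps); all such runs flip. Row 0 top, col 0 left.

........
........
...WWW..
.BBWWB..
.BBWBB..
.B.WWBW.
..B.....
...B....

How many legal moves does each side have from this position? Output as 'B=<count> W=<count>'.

-- B to move --
(1,2): flips 2 -> legal
(1,3): flips 1 -> legal
(1,4): flips 3 -> legal
(1,5): flips 3 -> legal
(1,6): no bracket -> illegal
(2,2): flips 1 -> legal
(2,6): no bracket -> illegal
(3,6): no bracket -> illegal
(4,6): no bracket -> illegal
(4,7): no bracket -> illegal
(5,2): flips 2 -> legal
(5,7): flips 1 -> legal
(6,3): flips 1 -> legal
(6,4): flips 2 -> legal
(6,5): flips 2 -> legal
(6,6): no bracket -> illegal
(6,7): flips 1 -> legal
B mobility = 11
-- W to move --
(2,0): flips 2 -> legal
(2,1): flips 1 -> legal
(2,2): no bracket -> illegal
(2,6): flips 2 -> legal
(3,0): flips 2 -> legal
(3,6): flips 2 -> legal
(4,0): flips 2 -> legal
(4,6): flips 3 -> legal
(5,0): flips 2 -> legal
(5,2): no bracket -> illegal
(6,0): flips 2 -> legal
(6,1): no bracket -> illegal
(6,3): no bracket -> illegal
(6,4): no bracket -> illegal
(6,5): flips 3 -> legal
(6,6): flips 2 -> legal
(7,1): flips 1 -> legal
(7,2): no bracket -> illegal
(7,4): no bracket -> illegal
W mobility = 12

Answer: B=11 W=12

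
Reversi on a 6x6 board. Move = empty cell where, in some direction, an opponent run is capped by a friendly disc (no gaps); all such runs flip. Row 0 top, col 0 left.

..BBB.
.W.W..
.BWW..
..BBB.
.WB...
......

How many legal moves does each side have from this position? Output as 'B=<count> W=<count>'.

Answer: B=9 W=6

Derivation:
-- B to move --
(0,0): flips 2 -> legal
(0,1): flips 1 -> legal
(1,0): no bracket -> illegal
(1,2): flips 2 -> legal
(1,4): flips 1 -> legal
(2,0): flips 1 -> legal
(2,4): flips 3 -> legal
(3,0): no bracket -> illegal
(3,1): flips 2 -> legal
(4,0): flips 1 -> legal
(5,0): flips 1 -> legal
(5,1): no bracket -> illegal
(5,2): no bracket -> illegal
B mobility = 9
-- W to move --
(0,1): no bracket -> illegal
(0,5): no bracket -> illegal
(1,0): no bracket -> illegal
(1,2): no bracket -> illegal
(1,4): no bracket -> illegal
(1,5): no bracket -> illegal
(2,0): flips 1 -> legal
(2,4): no bracket -> illegal
(2,5): no bracket -> illegal
(3,0): no bracket -> illegal
(3,1): flips 1 -> legal
(3,5): no bracket -> illegal
(4,3): flips 2 -> legal
(4,4): flips 1 -> legal
(4,5): flips 1 -> legal
(5,1): no bracket -> illegal
(5,2): flips 2 -> legal
(5,3): no bracket -> illegal
W mobility = 6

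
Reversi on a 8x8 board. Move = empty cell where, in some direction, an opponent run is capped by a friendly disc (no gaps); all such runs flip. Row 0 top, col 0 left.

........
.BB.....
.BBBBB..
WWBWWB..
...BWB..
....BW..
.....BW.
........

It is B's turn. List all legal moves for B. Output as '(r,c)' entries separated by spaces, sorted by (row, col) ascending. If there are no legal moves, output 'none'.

Answer: (4,0) (4,1) (4,2) (5,3) (5,6) (6,7) (7,7)

Derivation:
(2,0): no bracket -> illegal
(4,0): flips 1 -> legal
(4,1): flips 1 -> legal
(4,2): flips 1 -> legal
(4,6): no bracket -> illegal
(5,3): flips 1 -> legal
(5,6): flips 1 -> legal
(5,7): no bracket -> illegal
(6,4): no bracket -> illegal
(6,7): flips 1 -> legal
(7,5): no bracket -> illegal
(7,6): no bracket -> illegal
(7,7): flips 4 -> legal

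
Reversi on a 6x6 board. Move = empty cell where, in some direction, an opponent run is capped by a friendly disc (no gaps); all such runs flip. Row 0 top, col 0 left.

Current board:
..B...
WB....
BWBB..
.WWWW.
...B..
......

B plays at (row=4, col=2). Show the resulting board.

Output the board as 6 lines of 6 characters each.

Place B at (4,2); scan 8 dirs for brackets.
Dir NW: opp run (3,1) capped by B -> flip
Dir N: opp run (3,2) capped by B -> flip
Dir NE: opp run (3,3), next='.' -> no flip
Dir W: first cell '.' (not opp) -> no flip
Dir E: first cell 'B' (not opp) -> no flip
Dir SW: first cell '.' (not opp) -> no flip
Dir S: first cell '.' (not opp) -> no flip
Dir SE: first cell '.' (not opp) -> no flip
All flips: (3,1) (3,2)

Answer: ..B...
WB....
BWBB..
.BBWW.
..BB..
......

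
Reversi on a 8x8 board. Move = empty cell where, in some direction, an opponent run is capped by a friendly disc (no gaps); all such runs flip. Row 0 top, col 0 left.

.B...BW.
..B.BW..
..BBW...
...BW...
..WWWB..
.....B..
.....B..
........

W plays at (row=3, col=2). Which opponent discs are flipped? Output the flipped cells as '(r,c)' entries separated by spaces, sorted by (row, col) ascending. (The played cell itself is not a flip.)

Dir NW: first cell '.' (not opp) -> no flip
Dir N: opp run (2,2) (1,2), next='.' -> no flip
Dir NE: opp run (2,3) (1,4) (0,5), next=edge -> no flip
Dir W: first cell '.' (not opp) -> no flip
Dir E: opp run (3,3) capped by W -> flip
Dir SW: first cell '.' (not opp) -> no flip
Dir S: first cell 'W' (not opp) -> no flip
Dir SE: first cell 'W' (not opp) -> no flip

Answer: (3,3)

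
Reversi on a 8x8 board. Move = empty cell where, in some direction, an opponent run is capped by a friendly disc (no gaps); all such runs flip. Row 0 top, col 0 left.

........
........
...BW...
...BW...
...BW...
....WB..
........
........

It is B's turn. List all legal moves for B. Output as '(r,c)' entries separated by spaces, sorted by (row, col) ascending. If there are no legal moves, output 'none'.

(1,3): no bracket -> illegal
(1,4): no bracket -> illegal
(1,5): flips 1 -> legal
(2,5): flips 2 -> legal
(3,5): flips 1 -> legal
(4,5): flips 2 -> legal
(5,3): flips 1 -> legal
(6,3): no bracket -> illegal
(6,4): no bracket -> illegal
(6,5): flips 1 -> legal

Answer: (1,5) (2,5) (3,5) (4,5) (5,3) (6,5)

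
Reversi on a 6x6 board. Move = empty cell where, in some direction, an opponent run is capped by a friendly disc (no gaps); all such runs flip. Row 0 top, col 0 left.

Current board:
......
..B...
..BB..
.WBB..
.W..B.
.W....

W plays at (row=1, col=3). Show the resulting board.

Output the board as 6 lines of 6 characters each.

Place W at (1,3); scan 8 dirs for brackets.
Dir NW: first cell '.' (not opp) -> no flip
Dir N: first cell '.' (not opp) -> no flip
Dir NE: first cell '.' (not opp) -> no flip
Dir W: opp run (1,2), next='.' -> no flip
Dir E: first cell '.' (not opp) -> no flip
Dir SW: opp run (2,2) capped by W -> flip
Dir S: opp run (2,3) (3,3), next='.' -> no flip
Dir SE: first cell '.' (not opp) -> no flip
All flips: (2,2)

Answer: ......
..BW..
..WB..
.WBB..
.W..B.
.W....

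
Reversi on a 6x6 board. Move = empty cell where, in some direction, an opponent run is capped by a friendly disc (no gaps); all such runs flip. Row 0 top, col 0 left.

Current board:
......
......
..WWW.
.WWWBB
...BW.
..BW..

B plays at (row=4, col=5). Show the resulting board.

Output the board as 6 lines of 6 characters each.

Place B at (4,5); scan 8 dirs for brackets.
Dir NW: first cell 'B' (not opp) -> no flip
Dir N: first cell 'B' (not opp) -> no flip
Dir NE: edge -> no flip
Dir W: opp run (4,4) capped by B -> flip
Dir E: edge -> no flip
Dir SW: first cell '.' (not opp) -> no flip
Dir S: first cell '.' (not opp) -> no flip
Dir SE: edge -> no flip
All flips: (4,4)

Answer: ......
......
..WWW.
.WWWBB
...BBB
..BW..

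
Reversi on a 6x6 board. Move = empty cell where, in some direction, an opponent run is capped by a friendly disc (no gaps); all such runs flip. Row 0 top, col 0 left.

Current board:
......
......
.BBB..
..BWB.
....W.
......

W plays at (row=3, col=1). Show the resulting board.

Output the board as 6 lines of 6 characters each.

Place W at (3,1); scan 8 dirs for brackets.
Dir NW: first cell '.' (not opp) -> no flip
Dir N: opp run (2,1), next='.' -> no flip
Dir NE: opp run (2,2), next='.' -> no flip
Dir W: first cell '.' (not opp) -> no flip
Dir E: opp run (3,2) capped by W -> flip
Dir SW: first cell '.' (not opp) -> no flip
Dir S: first cell '.' (not opp) -> no flip
Dir SE: first cell '.' (not opp) -> no flip
All flips: (3,2)

Answer: ......
......
.BBB..
.WWWB.
....W.
......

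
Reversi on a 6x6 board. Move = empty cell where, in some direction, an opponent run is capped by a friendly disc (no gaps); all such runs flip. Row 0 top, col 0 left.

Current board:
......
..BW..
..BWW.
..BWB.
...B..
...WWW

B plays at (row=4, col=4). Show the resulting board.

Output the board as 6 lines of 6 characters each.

Place B at (4,4); scan 8 dirs for brackets.
Dir NW: opp run (3,3) capped by B -> flip
Dir N: first cell 'B' (not opp) -> no flip
Dir NE: first cell '.' (not opp) -> no flip
Dir W: first cell 'B' (not opp) -> no flip
Dir E: first cell '.' (not opp) -> no flip
Dir SW: opp run (5,3), next=edge -> no flip
Dir S: opp run (5,4), next=edge -> no flip
Dir SE: opp run (5,5), next=edge -> no flip
All flips: (3,3)

Answer: ......
..BW..
..BWW.
..BBB.
...BB.
...WWW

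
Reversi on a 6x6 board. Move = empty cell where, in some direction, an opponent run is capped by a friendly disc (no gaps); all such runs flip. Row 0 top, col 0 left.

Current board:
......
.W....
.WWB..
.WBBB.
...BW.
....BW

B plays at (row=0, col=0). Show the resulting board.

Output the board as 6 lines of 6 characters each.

Place B at (0,0); scan 8 dirs for brackets.
Dir NW: edge -> no flip
Dir N: edge -> no flip
Dir NE: edge -> no flip
Dir W: edge -> no flip
Dir E: first cell '.' (not opp) -> no flip
Dir SW: edge -> no flip
Dir S: first cell '.' (not opp) -> no flip
Dir SE: opp run (1,1) (2,2) capped by B -> flip
All flips: (1,1) (2,2)

Answer: B.....
.B....
.WBB..
.WBBB.
...BW.
....BW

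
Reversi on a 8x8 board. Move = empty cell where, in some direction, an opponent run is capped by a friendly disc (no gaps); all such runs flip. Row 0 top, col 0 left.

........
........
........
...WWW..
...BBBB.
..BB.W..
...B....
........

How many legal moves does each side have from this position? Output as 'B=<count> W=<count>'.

-- B to move --
(2,2): flips 1 -> legal
(2,3): flips 2 -> legal
(2,4): flips 2 -> legal
(2,5): flips 2 -> legal
(2,6): flips 1 -> legal
(3,2): no bracket -> illegal
(3,6): no bracket -> illegal
(4,2): no bracket -> illegal
(5,4): no bracket -> illegal
(5,6): no bracket -> illegal
(6,4): flips 1 -> legal
(6,5): flips 1 -> legal
(6,6): flips 1 -> legal
B mobility = 8
-- W to move --
(3,2): no bracket -> illegal
(3,6): no bracket -> illegal
(3,7): flips 1 -> legal
(4,1): no bracket -> illegal
(4,2): no bracket -> illegal
(4,7): no bracket -> illegal
(5,1): no bracket -> illegal
(5,4): flips 1 -> legal
(5,6): flips 1 -> legal
(5,7): flips 1 -> legal
(6,1): flips 2 -> legal
(6,2): flips 2 -> legal
(6,4): no bracket -> illegal
(7,2): no bracket -> illegal
(7,3): flips 3 -> legal
(7,4): no bracket -> illegal
W mobility = 7

Answer: B=8 W=7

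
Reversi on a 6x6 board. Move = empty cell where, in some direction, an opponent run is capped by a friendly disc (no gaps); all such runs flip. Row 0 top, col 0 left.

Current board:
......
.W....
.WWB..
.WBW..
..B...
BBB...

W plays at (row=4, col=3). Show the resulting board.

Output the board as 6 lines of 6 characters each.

Place W at (4,3); scan 8 dirs for brackets.
Dir NW: opp run (3,2) capped by W -> flip
Dir N: first cell 'W' (not opp) -> no flip
Dir NE: first cell '.' (not opp) -> no flip
Dir W: opp run (4,2), next='.' -> no flip
Dir E: first cell '.' (not opp) -> no flip
Dir SW: opp run (5,2), next=edge -> no flip
Dir S: first cell '.' (not opp) -> no flip
Dir SE: first cell '.' (not opp) -> no flip
All flips: (3,2)

Answer: ......
.W....
.WWB..
.WWW..
..BW..
BBB...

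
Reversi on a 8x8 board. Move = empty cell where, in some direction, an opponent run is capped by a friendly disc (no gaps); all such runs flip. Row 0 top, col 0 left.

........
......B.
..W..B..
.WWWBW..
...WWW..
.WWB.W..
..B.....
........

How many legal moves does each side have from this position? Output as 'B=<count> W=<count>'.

Answer: B=11 W=9

Derivation:
-- B to move --
(1,1): no bracket -> illegal
(1,2): no bracket -> illegal
(1,3): no bracket -> illegal
(2,0): no bracket -> illegal
(2,1): no bracket -> illegal
(2,3): flips 2 -> legal
(2,4): no bracket -> illegal
(2,6): flips 2 -> legal
(3,0): flips 3 -> legal
(3,6): flips 1 -> legal
(4,0): flips 1 -> legal
(4,1): no bracket -> illegal
(4,2): flips 1 -> legal
(4,6): no bracket -> illegal
(5,0): flips 2 -> legal
(5,4): flips 1 -> legal
(5,6): flips 1 -> legal
(6,0): no bracket -> illegal
(6,1): flips 2 -> legal
(6,3): no bracket -> illegal
(6,4): no bracket -> illegal
(6,5): flips 3 -> legal
(6,6): no bracket -> illegal
B mobility = 11
-- W to move --
(0,5): no bracket -> illegal
(0,6): no bracket -> illegal
(0,7): flips 3 -> legal
(1,4): no bracket -> illegal
(1,5): flips 1 -> legal
(1,7): no bracket -> illegal
(2,3): flips 1 -> legal
(2,4): flips 1 -> legal
(2,6): no bracket -> illegal
(2,7): no bracket -> illegal
(3,6): no bracket -> illegal
(4,2): no bracket -> illegal
(5,4): flips 1 -> legal
(6,1): no bracket -> illegal
(6,3): flips 1 -> legal
(6,4): no bracket -> illegal
(7,1): flips 2 -> legal
(7,2): flips 1 -> legal
(7,3): flips 1 -> legal
W mobility = 9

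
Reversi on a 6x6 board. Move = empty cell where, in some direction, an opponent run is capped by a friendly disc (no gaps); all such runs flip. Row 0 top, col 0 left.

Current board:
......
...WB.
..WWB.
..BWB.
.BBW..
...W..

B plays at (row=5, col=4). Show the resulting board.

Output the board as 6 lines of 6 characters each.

Place B at (5,4); scan 8 dirs for brackets.
Dir NW: opp run (4,3) capped by B -> flip
Dir N: first cell '.' (not opp) -> no flip
Dir NE: first cell '.' (not opp) -> no flip
Dir W: opp run (5,3), next='.' -> no flip
Dir E: first cell '.' (not opp) -> no flip
Dir SW: edge -> no flip
Dir S: edge -> no flip
Dir SE: edge -> no flip
All flips: (4,3)

Answer: ......
...WB.
..WWB.
..BWB.
.BBB..
...WB.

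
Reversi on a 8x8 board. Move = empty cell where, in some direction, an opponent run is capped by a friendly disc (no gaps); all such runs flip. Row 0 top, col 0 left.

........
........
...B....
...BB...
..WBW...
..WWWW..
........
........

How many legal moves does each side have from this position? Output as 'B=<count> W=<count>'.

-- B to move --
(3,1): no bracket -> illegal
(3,2): no bracket -> illegal
(3,5): no bracket -> illegal
(4,1): flips 1 -> legal
(4,5): flips 1 -> legal
(4,6): no bracket -> illegal
(5,1): flips 1 -> legal
(5,6): no bracket -> illegal
(6,1): flips 1 -> legal
(6,2): no bracket -> illegal
(6,3): flips 1 -> legal
(6,4): flips 2 -> legal
(6,5): flips 1 -> legal
(6,6): flips 2 -> legal
B mobility = 8
-- W to move --
(1,2): no bracket -> illegal
(1,3): flips 3 -> legal
(1,4): no bracket -> illegal
(2,2): flips 1 -> legal
(2,4): flips 2 -> legal
(2,5): flips 2 -> legal
(3,2): flips 1 -> legal
(3,5): no bracket -> illegal
(4,5): no bracket -> illegal
W mobility = 5

Answer: B=8 W=5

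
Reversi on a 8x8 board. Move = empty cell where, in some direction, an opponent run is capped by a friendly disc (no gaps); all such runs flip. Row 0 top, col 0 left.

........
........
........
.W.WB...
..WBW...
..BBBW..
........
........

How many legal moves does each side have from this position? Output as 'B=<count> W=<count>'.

-- B to move --
(2,0): flips 2 -> legal
(2,1): no bracket -> illegal
(2,2): no bracket -> illegal
(2,3): flips 1 -> legal
(2,4): no bracket -> illegal
(3,0): no bracket -> illegal
(3,2): flips 2 -> legal
(3,5): flips 1 -> legal
(4,0): no bracket -> illegal
(4,1): flips 1 -> legal
(4,5): flips 1 -> legal
(4,6): no bracket -> illegal
(5,1): no bracket -> illegal
(5,6): flips 1 -> legal
(6,4): no bracket -> illegal
(6,5): no bracket -> illegal
(6,6): no bracket -> illegal
B mobility = 7
-- W to move --
(2,3): no bracket -> illegal
(2,4): flips 1 -> legal
(2,5): no bracket -> illegal
(3,2): no bracket -> illegal
(3,5): flips 1 -> legal
(4,1): no bracket -> illegal
(4,5): no bracket -> illegal
(5,1): flips 3 -> legal
(6,1): no bracket -> illegal
(6,2): flips 2 -> legal
(6,3): flips 2 -> legal
(6,4): flips 2 -> legal
(6,5): no bracket -> illegal
W mobility = 6

Answer: B=7 W=6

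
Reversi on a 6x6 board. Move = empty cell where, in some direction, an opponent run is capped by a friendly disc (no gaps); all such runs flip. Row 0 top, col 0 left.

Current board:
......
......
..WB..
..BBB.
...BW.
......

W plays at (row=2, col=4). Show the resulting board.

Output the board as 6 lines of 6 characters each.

Place W at (2,4); scan 8 dirs for brackets.
Dir NW: first cell '.' (not opp) -> no flip
Dir N: first cell '.' (not opp) -> no flip
Dir NE: first cell '.' (not opp) -> no flip
Dir W: opp run (2,3) capped by W -> flip
Dir E: first cell '.' (not opp) -> no flip
Dir SW: opp run (3,3), next='.' -> no flip
Dir S: opp run (3,4) capped by W -> flip
Dir SE: first cell '.' (not opp) -> no flip
All flips: (2,3) (3,4)

Answer: ......
......
..WWW.
..BBW.
...BW.
......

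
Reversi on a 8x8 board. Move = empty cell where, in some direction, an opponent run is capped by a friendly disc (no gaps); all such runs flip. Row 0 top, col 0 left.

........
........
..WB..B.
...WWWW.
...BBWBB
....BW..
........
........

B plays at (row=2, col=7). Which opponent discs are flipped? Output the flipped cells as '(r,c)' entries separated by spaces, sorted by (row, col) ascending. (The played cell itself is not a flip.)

Dir NW: first cell '.' (not opp) -> no flip
Dir N: first cell '.' (not opp) -> no flip
Dir NE: edge -> no flip
Dir W: first cell 'B' (not opp) -> no flip
Dir E: edge -> no flip
Dir SW: opp run (3,6) (4,5) capped by B -> flip
Dir S: first cell '.' (not opp) -> no flip
Dir SE: edge -> no flip

Answer: (3,6) (4,5)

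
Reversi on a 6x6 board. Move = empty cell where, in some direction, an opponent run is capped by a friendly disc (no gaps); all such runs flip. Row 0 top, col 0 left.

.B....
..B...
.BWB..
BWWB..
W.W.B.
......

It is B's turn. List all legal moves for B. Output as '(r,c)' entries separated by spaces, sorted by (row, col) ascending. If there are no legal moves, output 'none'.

Answer: (1,1) (4,1) (4,3) (5,0) (5,1) (5,2)

Derivation:
(1,1): flips 1 -> legal
(1,3): no bracket -> illegal
(2,0): no bracket -> illegal
(4,1): flips 2 -> legal
(4,3): flips 1 -> legal
(5,0): flips 1 -> legal
(5,1): flips 1 -> legal
(5,2): flips 3 -> legal
(5,3): no bracket -> illegal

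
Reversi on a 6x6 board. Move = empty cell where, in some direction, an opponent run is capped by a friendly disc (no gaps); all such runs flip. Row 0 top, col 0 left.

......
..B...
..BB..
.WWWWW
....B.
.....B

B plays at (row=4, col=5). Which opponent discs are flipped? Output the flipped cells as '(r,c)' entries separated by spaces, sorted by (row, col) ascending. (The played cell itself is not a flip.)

Dir NW: opp run (3,4) capped by B -> flip
Dir N: opp run (3,5), next='.' -> no flip
Dir NE: edge -> no flip
Dir W: first cell 'B' (not opp) -> no flip
Dir E: edge -> no flip
Dir SW: first cell '.' (not opp) -> no flip
Dir S: first cell 'B' (not opp) -> no flip
Dir SE: edge -> no flip

Answer: (3,4)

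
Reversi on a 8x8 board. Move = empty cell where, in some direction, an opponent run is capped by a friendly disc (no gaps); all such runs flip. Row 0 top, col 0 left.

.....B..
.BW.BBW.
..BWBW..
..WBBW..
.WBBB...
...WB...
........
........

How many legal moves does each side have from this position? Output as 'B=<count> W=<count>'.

-- B to move --
(0,1): flips 2 -> legal
(0,2): flips 1 -> legal
(0,3): no bracket -> illegal
(0,6): no bracket -> illegal
(0,7): flips 2 -> legal
(1,3): flips 2 -> legal
(1,7): flips 1 -> legal
(2,1): flips 1 -> legal
(2,6): flips 2 -> legal
(2,7): flips 1 -> legal
(3,0): no bracket -> illegal
(3,1): flips 1 -> legal
(3,6): flips 2 -> legal
(4,0): flips 1 -> legal
(4,5): flips 2 -> legal
(4,6): flips 1 -> legal
(5,0): flips 3 -> legal
(5,1): no bracket -> illegal
(5,2): flips 1 -> legal
(6,2): flips 1 -> legal
(6,3): flips 1 -> legal
(6,4): flips 1 -> legal
B mobility = 18
-- W to move --
(0,0): no bracket -> illegal
(0,1): no bracket -> illegal
(0,2): no bracket -> illegal
(0,3): flips 1 -> legal
(0,4): no bracket -> illegal
(0,6): no bracket -> illegal
(1,0): flips 1 -> legal
(1,3): flips 3 -> legal
(2,0): no bracket -> illegal
(2,1): flips 1 -> legal
(2,6): no bracket -> illegal
(3,1): flips 1 -> legal
(4,5): flips 4 -> legal
(5,1): no bracket -> illegal
(5,2): flips 3 -> legal
(5,5): flips 1 -> legal
(6,3): no bracket -> illegal
(6,4): no bracket -> illegal
(6,5): flips 2 -> legal
W mobility = 9

Answer: B=18 W=9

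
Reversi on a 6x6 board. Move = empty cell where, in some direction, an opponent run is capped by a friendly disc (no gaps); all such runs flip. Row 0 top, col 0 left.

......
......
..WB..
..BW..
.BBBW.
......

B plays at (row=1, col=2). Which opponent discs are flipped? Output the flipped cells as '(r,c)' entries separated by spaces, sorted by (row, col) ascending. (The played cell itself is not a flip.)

Answer: (2,2)

Derivation:
Dir NW: first cell '.' (not opp) -> no flip
Dir N: first cell '.' (not opp) -> no flip
Dir NE: first cell '.' (not opp) -> no flip
Dir W: first cell '.' (not opp) -> no flip
Dir E: first cell '.' (not opp) -> no flip
Dir SW: first cell '.' (not opp) -> no flip
Dir S: opp run (2,2) capped by B -> flip
Dir SE: first cell 'B' (not opp) -> no flip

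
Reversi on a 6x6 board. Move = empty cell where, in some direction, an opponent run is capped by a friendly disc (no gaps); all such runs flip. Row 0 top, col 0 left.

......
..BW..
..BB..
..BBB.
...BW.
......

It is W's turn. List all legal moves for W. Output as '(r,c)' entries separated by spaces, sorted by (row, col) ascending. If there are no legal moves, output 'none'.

Answer: (1,1) (2,4) (3,1) (4,2) (5,3)

Derivation:
(0,1): no bracket -> illegal
(0,2): no bracket -> illegal
(0,3): no bracket -> illegal
(1,1): flips 3 -> legal
(1,4): no bracket -> illegal
(2,1): no bracket -> illegal
(2,4): flips 1 -> legal
(2,5): no bracket -> illegal
(3,1): flips 1 -> legal
(3,5): no bracket -> illegal
(4,1): no bracket -> illegal
(4,2): flips 1 -> legal
(4,5): no bracket -> illegal
(5,2): no bracket -> illegal
(5,3): flips 3 -> legal
(5,4): no bracket -> illegal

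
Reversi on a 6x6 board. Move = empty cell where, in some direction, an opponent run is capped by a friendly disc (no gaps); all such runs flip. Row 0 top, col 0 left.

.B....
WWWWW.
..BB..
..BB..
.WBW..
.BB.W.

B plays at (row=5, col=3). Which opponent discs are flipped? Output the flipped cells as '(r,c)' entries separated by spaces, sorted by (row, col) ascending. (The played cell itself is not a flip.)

Dir NW: first cell 'B' (not opp) -> no flip
Dir N: opp run (4,3) capped by B -> flip
Dir NE: first cell '.' (not opp) -> no flip
Dir W: first cell 'B' (not opp) -> no flip
Dir E: opp run (5,4), next='.' -> no flip
Dir SW: edge -> no flip
Dir S: edge -> no flip
Dir SE: edge -> no flip

Answer: (4,3)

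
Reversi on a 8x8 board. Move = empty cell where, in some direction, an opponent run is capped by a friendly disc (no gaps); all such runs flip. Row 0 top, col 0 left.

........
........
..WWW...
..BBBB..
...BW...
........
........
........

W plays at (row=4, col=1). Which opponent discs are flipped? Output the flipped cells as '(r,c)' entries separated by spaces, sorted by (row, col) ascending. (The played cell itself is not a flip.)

Answer: (3,2)

Derivation:
Dir NW: first cell '.' (not opp) -> no flip
Dir N: first cell '.' (not opp) -> no flip
Dir NE: opp run (3,2) capped by W -> flip
Dir W: first cell '.' (not opp) -> no flip
Dir E: first cell '.' (not opp) -> no flip
Dir SW: first cell '.' (not opp) -> no flip
Dir S: first cell '.' (not opp) -> no flip
Dir SE: first cell '.' (not opp) -> no flip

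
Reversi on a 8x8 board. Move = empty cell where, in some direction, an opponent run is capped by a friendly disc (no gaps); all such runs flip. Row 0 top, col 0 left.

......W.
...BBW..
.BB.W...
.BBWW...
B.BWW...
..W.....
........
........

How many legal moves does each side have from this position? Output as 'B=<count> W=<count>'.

-- B to move --
(0,4): no bracket -> illegal
(0,5): no bracket -> illegal
(0,7): no bracket -> illegal
(1,6): flips 1 -> legal
(1,7): no bracket -> illegal
(2,3): no bracket -> illegal
(2,5): no bracket -> illegal
(2,6): no bracket -> illegal
(3,5): flips 3 -> legal
(4,1): no bracket -> illegal
(4,5): flips 2 -> legal
(5,1): no bracket -> illegal
(5,3): no bracket -> illegal
(5,4): flips 4 -> legal
(5,5): flips 2 -> legal
(6,1): no bracket -> illegal
(6,2): flips 1 -> legal
(6,3): no bracket -> illegal
B mobility = 6
-- W to move --
(0,2): flips 1 -> legal
(0,3): no bracket -> illegal
(0,4): flips 1 -> legal
(0,5): no bracket -> illegal
(1,0): flips 2 -> legal
(1,1): flips 1 -> legal
(1,2): flips 5 -> legal
(2,0): no bracket -> illegal
(2,3): no bracket -> illegal
(2,5): no bracket -> illegal
(3,0): flips 2 -> legal
(4,1): flips 1 -> legal
(5,0): no bracket -> illegal
(5,1): flips 1 -> legal
(5,3): no bracket -> illegal
W mobility = 8

Answer: B=6 W=8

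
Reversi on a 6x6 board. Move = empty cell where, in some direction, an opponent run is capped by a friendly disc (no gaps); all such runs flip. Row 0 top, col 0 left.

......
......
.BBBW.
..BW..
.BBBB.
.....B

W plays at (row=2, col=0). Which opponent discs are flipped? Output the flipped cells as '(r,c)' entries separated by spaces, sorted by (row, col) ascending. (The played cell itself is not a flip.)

Answer: (2,1) (2,2) (2,3)

Derivation:
Dir NW: edge -> no flip
Dir N: first cell '.' (not opp) -> no flip
Dir NE: first cell '.' (not opp) -> no flip
Dir W: edge -> no flip
Dir E: opp run (2,1) (2,2) (2,3) capped by W -> flip
Dir SW: edge -> no flip
Dir S: first cell '.' (not opp) -> no flip
Dir SE: first cell '.' (not opp) -> no flip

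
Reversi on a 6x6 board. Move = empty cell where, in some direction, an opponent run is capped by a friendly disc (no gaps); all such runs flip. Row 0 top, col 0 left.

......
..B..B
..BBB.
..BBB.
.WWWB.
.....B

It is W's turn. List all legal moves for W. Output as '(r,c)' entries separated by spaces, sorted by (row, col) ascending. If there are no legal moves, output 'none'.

(0,1): no bracket -> illegal
(0,2): flips 3 -> legal
(0,3): no bracket -> illegal
(0,4): no bracket -> illegal
(0,5): no bracket -> illegal
(1,1): no bracket -> illegal
(1,3): flips 2 -> legal
(1,4): flips 2 -> legal
(2,1): flips 1 -> legal
(2,5): flips 1 -> legal
(3,1): no bracket -> illegal
(3,5): no bracket -> illegal
(4,5): flips 1 -> legal
(5,3): no bracket -> illegal
(5,4): no bracket -> illegal

Answer: (0,2) (1,3) (1,4) (2,1) (2,5) (4,5)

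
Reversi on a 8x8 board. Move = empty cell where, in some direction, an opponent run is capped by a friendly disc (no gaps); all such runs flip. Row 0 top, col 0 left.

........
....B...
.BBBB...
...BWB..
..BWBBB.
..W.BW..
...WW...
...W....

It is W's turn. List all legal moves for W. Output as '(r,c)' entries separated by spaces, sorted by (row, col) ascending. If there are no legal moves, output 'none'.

(0,3): no bracket -> illegal
(0,4): flips 2 -> legal
(0,5): no bracket -> illegal
(1,0): no bracket -> illegal
(1,1): flips 3 -> legal
(1,2): flips 1 -> legal
(1,3): flips 2 -> legal
(1,5): no bracket -> illegal
(2,0): no bracket -> illegal
(2,5): flips 2 -> legal
(2,6): no bracket -> illegal
(3,0): no bracket -> illegal
(3,1): no bracket -> illegal
(3,2): flips 2 -> legal
(3,6): flips 3 -> legal
(3,7): flips 1 -> legal
(4,1): flips 1 -> legal
(4,7): flips 3 -> legal
(5,1): no bracket -> illegal
(5,3): flips 1 -> legal
(5,6): flips 1 -> legal
(5,7): no bracket -> illegal
(6,5): flips 1 -> legal

Answer: (0,4) (1,1) (1,2) (1,3) (2,5) (3,2) (3,6) (3,7) (4,1) (4,7) (5,3) (5,6) (6,5)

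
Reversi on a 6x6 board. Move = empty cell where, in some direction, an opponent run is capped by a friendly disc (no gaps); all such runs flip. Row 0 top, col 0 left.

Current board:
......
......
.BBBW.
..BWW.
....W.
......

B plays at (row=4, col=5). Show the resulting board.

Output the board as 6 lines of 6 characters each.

Answer: ......
......
.BBBW.
..BWB.
....WB
......

Derivation:
Place B at (4,5); scan 8 dirs for brackets.
Dir NW: opp run (3,4) capped by B -> flip
Dir N: first cell '.' (not opp) -> no flip
Dir NE: edge -> no flip
Dir W: opp run (4,4), next='.' -> no flip
Dir E: edge -> no flip
Dir SW: first cell '.' (not opp) -> no flip
Dir S: first cell '.' (not opp) -> no flip
Dir SE: edge -> no flip
All flips: (3,4)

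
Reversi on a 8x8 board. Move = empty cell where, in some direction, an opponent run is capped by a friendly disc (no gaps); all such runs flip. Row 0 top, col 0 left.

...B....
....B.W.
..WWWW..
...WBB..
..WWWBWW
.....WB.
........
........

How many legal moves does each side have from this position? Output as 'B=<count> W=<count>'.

Answer: B=12 W=8

Derivation:
-- B to move --
(0,5): no bracket -> illegal
(0,6): no bracket -> illegal
(0,7): flips 2 -> legal
(1,1): no bracket -> illegal
(1,2): flips 1 -> legal
(1,3): flips 1 -> legal
(1,5): flips 1 -> legal
(1,7): no bracket -> illegal
(2,1): no bracket -> illegal
(2,6): no bracket -> illegal
(2,7): no bracket -> illegal
(3,1): no bracket -> illegal
(3,2): flips 2 -> legal
(3,6): flips 2 -> legal
(3,7): no bracket -> illegal
(4,1): flips 3 -> legal
(5,1): no bracket -> illegal
(5,2): flips 1 -> legal
(5,3): flips 1 -> legal
(5,4): flips 2 -> legal
(5,7): flips 1 -> legal
(6,4): no bracket -> illegal
(6,5): flips 1 -> legal
(6,6): no bracket -> illegal
B mobility = 12
-- W to move --
(0,2): no bracket -> illegal
(0,4): flips 1 -> legal
(0,5): flips 1 -> legal
(1,2): no bracket -> illegal
(1,3): no bracket -> illegal
(1,5): no bracket -> illegal
(2,6): flips 1 -> legal
(3,6): flips 2 -> legal
(5,4): no bracket -> illegal
(5,7): flips 1 -> legal
(6,5): flips 1 -> legal
(6,6): flips 1 -> legal
(6,7): flips 3 -> legal
W mobility = 8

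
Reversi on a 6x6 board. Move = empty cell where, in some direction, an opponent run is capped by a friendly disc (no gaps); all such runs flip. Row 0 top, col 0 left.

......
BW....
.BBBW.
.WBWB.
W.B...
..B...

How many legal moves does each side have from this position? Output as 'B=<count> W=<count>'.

-- B to move --
(0,0): flips 1 -> legal
(0,1): flips 1 -> legal
(0,2): no bracket -> illegal
(1,2): flips 1 -> legal
(1,3): no bracket -> illegal
(1,4): flips 1 -> legal
(1,5): flips 2 -> legal
(2,0): flips 1 -> legal
(2,5): flips 1 -> legal
(3,0): flips 1 -> legal
(3,5): no bracket -> illegal
(4,1): flips 1 -> legal
(4,3): flips 1 -> legal
(4,4): flips 1 -> legal
(5,0): no bracket -> illegal
(5,1): no bracket -> illegal
B mobility = 11
-- W to move --
(0,0): no bracket -> illegal
(0,1): no bracket -> illegal
(1,2): no bracket -> illegal
(1,3): flips 2 -> legal
(1,4): no bracket -> illegal
(2,0): flips 3 -> legal
(2,5): no bracket -> illegal
(3,0): no bracket -> illegal
(3,5): flips 1 -> legal
(4,1): no bracket -> illegal
(4,3): no bracket -> illegal
(4,4): flips 1 -> legal
(4,5): no bracket -> illegal
(5,1): flips 1 -> legal
(5,3): flips 1 -> legal
W mobility = 6

Answer: B=11 W=6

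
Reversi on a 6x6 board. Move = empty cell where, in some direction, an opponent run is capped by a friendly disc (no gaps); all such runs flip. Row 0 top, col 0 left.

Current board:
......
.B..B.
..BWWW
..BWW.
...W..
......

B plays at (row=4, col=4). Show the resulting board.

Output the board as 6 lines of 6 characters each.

Answer: ......
.B..B.
..BWBW
..BBB.
...WB.
......

Derivation:
Place B at (4,4); scan 8 dirs for brackets.
Dir NW: opp run (3,3) capped by B -> flip
Dir N: opp run (3,4) (2,4) capped by B -> flip
Dir NE: first cell '.' (not opp) -> no flip
Dir W: opp run (4,3), next='.' -> no flip
Dir E: first cell '.' (not opp) -> no flip
Dir SW: first cell '.' (not opp) -> no flip
Dir S: first cell '.' (not opp) -> no flip
Dir SE: first cell '.' (not opp) -> no flip
All flips: (2,4) (3,3) (3,4)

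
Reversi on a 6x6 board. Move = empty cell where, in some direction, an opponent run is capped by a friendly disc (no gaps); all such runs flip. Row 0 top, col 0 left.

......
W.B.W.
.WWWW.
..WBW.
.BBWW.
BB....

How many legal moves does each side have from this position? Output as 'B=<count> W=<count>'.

Answer: B=10 W=5

Derivation:
-- B to move --
(0,0): no bracket -> illegal
(0,1): no bracket -> illegal
(0,3): no bracket -> illegal
(0,4): no bracket -> illegal
(0,5): flips 3 -> legal
(1,1): flips 1 -> legal
(1,3): flips 1 -> legal
(1,5): flips 1 -> legal
(2,0): no bracket -> illegal
(2,5): no bracket -> illegal
(3,0): flips 1 -> legal
(3,1): flips 1 -> legal
(3,5): flips 1 -> legal
(4,5): flips 4 -> legal
(5,2): no bracket -> illegal
(5,3): flips 1 -> legal
(5,4): no bracket -> illegal
(5,5): flips 1 -> legal
B mobility = 10
-- W to move --
(0,1): flips 1 -> legal
(0,2): flips 1 -> legal
(0,3): flips 1 -> legal
(1,1): no bracket -> illegal
(1,3): no bracket -> illegal
(3,0): no bracket -> illegal
(3,1): no bracket -> illegal
(4,0): flips 2 -> legal
(5,2): flips 1 -> legal
(5,3): no bracket -> illegal
W mobility = 5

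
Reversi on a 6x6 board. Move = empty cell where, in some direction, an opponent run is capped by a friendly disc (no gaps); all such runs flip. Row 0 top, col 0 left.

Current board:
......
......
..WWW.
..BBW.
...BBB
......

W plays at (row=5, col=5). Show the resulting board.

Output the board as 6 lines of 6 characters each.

Place W at (5,5); scan 8 dirs for brackets.
Dir NW: opp run (4,4) (3,3) capped by W -> flip
Dir N: opp run (4,5), next='.' -> no flip
Dir NE: edge -> no flip
Dir W: first cell '.' (not opp) -> no flip
Dir E: edge -> no flip
Dir SW: edge -> no flip
Dir S: edge -> no flip
Dir SE: edge -> no flip
All flips: (3,3) (4,4)

Answer: ......
......
..WWW.
..BWW.
...BWB
.....W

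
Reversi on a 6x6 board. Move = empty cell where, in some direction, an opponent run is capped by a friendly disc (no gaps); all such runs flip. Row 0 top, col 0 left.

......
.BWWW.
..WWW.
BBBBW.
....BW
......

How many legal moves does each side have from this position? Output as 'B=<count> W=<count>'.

-- B to move --
(0,1): no bracket -> illegal
(0,2): flips 2 -> legal
(0,3): flips 2 -> legal
(0,4): flips 5 -> legal
(0,5): flips 2 -> legal
(1,5): flips 4 -> legal
(2,1): no bracket -> illegal
(2,5): no bracket -> illegal
(3,5): flips 1 -> legal
(4,3): no bracket -> illegal
(5,4): no bracket -> illegal
(5,5): no bracket -> illegal
B mobility = 6
-- W to move --
(0,0): flips 1 -> legal
(0,1): no bracket -> illegal
(0,2): no bracket -> illegal
(1,0): flips 1 -> legal
(2,0): no bracket -> illegal
(2,1): no bracket -> illegal
(3,5): no bracket -> illegal
(4,0): flips 1 -> legal
(4,1): flips 1 -> legal
(4,2): flips 2 -> legal
(4,3): flips 2 -> legal
(5,3): no bracket -> illegal
(5,4): flips 1 -> legal
(5,5): flips 2 -> legal
W mobility = 8

Answer: B=6 W=8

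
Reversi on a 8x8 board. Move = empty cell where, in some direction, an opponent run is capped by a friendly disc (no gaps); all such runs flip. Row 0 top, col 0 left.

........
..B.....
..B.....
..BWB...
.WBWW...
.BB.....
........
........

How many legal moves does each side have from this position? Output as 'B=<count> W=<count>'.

-- B to move --
(2,3): no bracket -> illegal
(2,4): flips 1 -> legal
(3,0): flips 1 -> legal
(3,1): flips 1 -> legal
(3,5): no bracket -> illegal
(4,0): flips 1 -> legal
(4,5): flips 2 -> legal
(5,0): flips 1 -> legal
(5,3): no bracket -> illegal
(5,4): flips 2 -> legal
(5,5): flips 2 -> legal
B mobility = 8
-- W to move --
(0,1): no bracket -> illegal
(0,2): no bracket -> illegal
(0,3): no bracket -> illegal
(1,1): flips 1 -> legal
(1,3): no bracket -> illegal
(2,1): flips 1 -> legal
(2,3): flips 1 -> legal
(2,4): flips 1 -> legal
(2,5): flips 1 -> legal
(3,1): flips 1 -> legal
(3,5): flips 1 -> legal
(4,0): no bracket -> illegal
(4,5): no bracket -> illegal
(5,0): no bracket -> illegal
(5,3): no bracket -> illegal
(6,0): flips 2 -> legal
(6,1): flips 2 -> legal
(6,2): no bracket -> illegal
(6,3): flips 1 -> legal
W mobility = 10

Answer: B=8 W=10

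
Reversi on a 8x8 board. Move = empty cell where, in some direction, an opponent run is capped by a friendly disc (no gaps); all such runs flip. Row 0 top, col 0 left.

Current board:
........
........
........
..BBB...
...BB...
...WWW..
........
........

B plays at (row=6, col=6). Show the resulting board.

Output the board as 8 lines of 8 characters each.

Answer: ........
........
........
..BBB...
...BB...
...WWB..
......B.
........

Derivation:
Place B at (6,6); scan 8 dirs for brackets.
Dir NW: opp run (5,5) capped by B -> flip
Dir N: first cell '.' (not opp) -> no flip
Dir NE: first cell '.' (not opp) -> no flip
Dir W: first cell '.' (not opp) -> no flip
Dir E: first cell '.' (not opp) -> no flip
Dir SW: first cell '.' (not opp) -> no flip
Dir S: first cell '.' (not opp) -> no flip
Dir SE: first cell '.' (not opp) -> no flip
All flips: (5,5)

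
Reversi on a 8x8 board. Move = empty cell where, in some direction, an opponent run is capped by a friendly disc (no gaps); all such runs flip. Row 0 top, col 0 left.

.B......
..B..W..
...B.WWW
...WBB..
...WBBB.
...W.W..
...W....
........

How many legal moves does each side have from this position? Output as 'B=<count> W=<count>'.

-- B to move --
(0,4): no bracket -> illegal
(0,5): flips 2 -> legal
(0,6): no bracket -> illegal
(1,4): no bracket -> illegal
(1,6): flips 1 -> legal
(1,7): flips 1 -> legal
(2,2): flips 1 -> legal
(2,4): no bracket -> illegal
(3,2): flips 1 -> legal
(3,6): no bracket -> illegal
(3,7): no bracket -> illegal
(4,2): flips 1 -> legal
(5,2): flips 1 -> legal
(5,4): no bracket -> illegal
(5,6): no bracket -> illegal
(6,2): flips 1 -> legal
(6,4): flips 1 -> legal
(6,5): flips 1 -> legal
(6,6): flips 1 -> legal
(7,2): no bracket -> illegal
(7,3): flips 4 -> legal
(7,4): no bracket -> illegal
B mobility = 12
-- W to move --
(0,0): no bracket -> illegal
(0,2): no bracket -> illegal
(0,3): no bracket -> illegal
(1,0): no bracket -> illegal
(1,1): no bracket -> illegal
(1,3): flips 1 -> legal
(1,4): no bracket -> illegal
(2,1): no bracket -> illegal
(2,2): no bracket -> illegal
(2,4): no bracket -> illegal
(3,2): no bracket -> illegal
(3,6): flips 2 -> legal
(3,7): flips 1 -> legal
(4,7): flips 3 -> legal
(5,4): no bracket -> illegal
(5,6): no bracket -> illegal
(5,7): no bracket -> illegal
W mobility = 4

Answer: B=12 W=4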